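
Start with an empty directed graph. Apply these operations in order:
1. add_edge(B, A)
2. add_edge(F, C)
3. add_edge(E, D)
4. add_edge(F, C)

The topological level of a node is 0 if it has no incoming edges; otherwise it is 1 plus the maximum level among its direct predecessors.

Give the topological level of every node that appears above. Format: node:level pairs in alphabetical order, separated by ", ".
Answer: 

Answer: A:1, B:0, C:1, D:1, E:0, F:0

Derivation:
Op 1: add_edge(B, A). Edges now: 1
Op 2: add_edge(F, C). Edges now: 2
Op 3: add_edge(E, D). Edges now: 3
Op 4: add_edge(F, C) (duplicate, no change). Edges now: 3
Compute levels (Kahn BFS):
  sources (in-degree 0): B, E, F
  process B: level=0
    B->A: in-degree(A)=0, level(A)=1, enqueue
  process E: level=0
    E->D: in-degree(D)=0, level(D)=1, enqueue
  process F: level=0
    F->C: in-degree(C)=0, level(C)=1, enqueue
  process A: level=1
  process D: level=1
  process C: level=1
All levels: A:1, B:0, C:1, D:1, E:0, F:0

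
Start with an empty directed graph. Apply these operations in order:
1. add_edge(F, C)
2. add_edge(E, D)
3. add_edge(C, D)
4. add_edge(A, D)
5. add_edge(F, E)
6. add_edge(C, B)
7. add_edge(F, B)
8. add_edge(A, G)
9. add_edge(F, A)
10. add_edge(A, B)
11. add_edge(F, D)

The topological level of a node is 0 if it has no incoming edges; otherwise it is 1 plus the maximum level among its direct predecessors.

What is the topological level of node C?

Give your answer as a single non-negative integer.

Op 1: add_edge(F, C). Edges now: 1
Op 2: add_edge(E, D). Edges now: 2
Op 3: add_edge(C, D). Edges now: 3
Op 4: add_edge(A, D). Edges now: 4
Op 5: add_edge(F, E). Edges now: 5
Op 6: add_edge(C, B). Edges now: 6
Op 7: add_edge(F, B). Edges now: 7
Op 8: add_edge(A, G). Edges now: 8
Op 9: add_edge(F, A). Edges now: 9
Op 10: add_edge(A, B). Edges now: 10
Op 11: add_edge(F, D). Edges now: 11
Compute levels (Kahn BFS):
  sources (in-degree 0): F
  process F: level=0
    F->A: in-degree(A)=0, level(A)=1, enqueue
    F->B: in-degree(B)=2, level(B)>=1
    F->C: in-degree(C)=0, level(C)=1, enqueue
    F->D: in-degree(D)=3, level(D)>=1
    F->E: in-degree(E)=0, level(E)=1, enqueue
  process A: level=1
    A->B: in-degree(B)=1, level(B)>=2
    A->D: in-degree(D)=2, level(D)>=2
    A->G: in-degree(G)=0, level(G)=2, enqueue
  process C: level=1
    C->B: in-degree(B)=0, level(B)=2, enqueue
    C->D: in-degree(D)=1, level(D)>=2
  process E: level=1
    E->D: in-degree(D)=0, level(D)=2, enqueue
  process G: level=2
  process B: level=2
  process D: level=2
All levels: A:1, B:2, C:1, D:2, E:1, F:0, G:2
level(C) = 1

Answer: 1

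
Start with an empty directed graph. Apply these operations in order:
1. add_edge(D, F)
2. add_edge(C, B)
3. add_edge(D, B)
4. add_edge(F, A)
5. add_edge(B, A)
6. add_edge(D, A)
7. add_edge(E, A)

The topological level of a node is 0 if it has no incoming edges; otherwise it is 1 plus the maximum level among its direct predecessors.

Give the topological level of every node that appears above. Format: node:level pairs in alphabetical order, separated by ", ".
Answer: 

Answer: A:2, B:1, C:0, D:0, E:0, F:1

Derivation:
Op 1: add_edge(D, F). Edges now: 1
Op 2: add_edge(C, B). Edges now: 2
Op 3: add_edge(D, B). Edges now: 3
Op 4: add_edge(F, A). Edges now: 4
Op 5: add_edge(B, A). Edges now: 5
Op 6: add_edge(D, A). Edges now: 6
Op 7: add_edge(E, A). Edges now: 7
Compute levels (Kahn BFS):
  sources (in-degree 0): C, D, E
  process C: level=0
    C->B: in-degree(B)=1, level(B)>=1
  process D: level=0
    D->A: in-degree(A)=3, level(A)>=1
    D->B: in-degree(B)=0, level(B)=1, enqueue
    D->F: in-degree(F)=0, level(F)=1, enqueue
  process E: level=0
    E->A: in-degree(A)=2, level(A)>=1
  process B: level=1
    B->A: in-degree(A)=1, level(A)>=2
  process F: level=1
    F->A: in-degree(A)=0, level(A)=2, enqueue
  process A: level=2
All levels: A:2, B:1, C:0, D:0, E:0, F:1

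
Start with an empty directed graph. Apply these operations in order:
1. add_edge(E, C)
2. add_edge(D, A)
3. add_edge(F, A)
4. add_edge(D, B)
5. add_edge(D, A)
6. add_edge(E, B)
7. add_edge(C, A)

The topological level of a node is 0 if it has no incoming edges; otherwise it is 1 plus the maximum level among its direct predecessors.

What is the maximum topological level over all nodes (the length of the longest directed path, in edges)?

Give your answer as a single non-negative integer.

Answer: 2

Derivation:
Op 1: add_edge(E, C). Edges now: 1
Op 2: add_edge(D, A). Edges now: 2
Op 3: add_edge(F, A). Edges now: 3
Op 4: add_edge(D, B). Edges now: 4
Op 5: add_edge(D, A) (duplicate, no change). Edges now: 4
Op 6: add_edge(E, B). Edges now: 5
Op 7: add_edge(C, A). Edges now: 6
Compute levels (Kahn BFS):
  sources (in-degree 0): D, E, F
  process D: level=0
    D->A: in-degree(A)=2, level(A)>=1
    D->B: in-degree(B)=1, level(B)>=1
  process E: level=0
    E->B: in-degree(B)=0, level(B)=1, enqueue
    E->C: in-degree(C)=0, level(C)=1, enqueue
  process F: level=0
    F->A: in-degree(A)=1, level(A)>=1
  process B: level=1
  process C: level=1
    C->A: in-degree(A)=0, level(A)=2, enqueue
  process A: level=2
All levels: A:2, B:1, C:1, D:0, E:0, F:0
max level = 2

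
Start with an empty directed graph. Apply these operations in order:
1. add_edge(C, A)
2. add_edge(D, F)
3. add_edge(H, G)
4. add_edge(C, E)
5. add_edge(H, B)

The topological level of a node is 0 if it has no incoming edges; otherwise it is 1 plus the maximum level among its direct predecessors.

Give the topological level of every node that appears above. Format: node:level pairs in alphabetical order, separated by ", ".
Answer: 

Op 1: add_edge(C, A). Edges now: 1
Op 2: add_edge(D, F). Edges now: 2
Op 3: add_edge(H, G). Edges now: 3
Op 4: add_edge(C, E). Edges now: 4
Op 5: add_edge(H, B). Edges now: 5
Compute levels (Kahn BFS):
  sources (in-degree 0): C, D, H
  process C: level=0
    C->A: in-degree(A)=0, level(A)=1, enqueue
    C->E: in-degree(E)=0, level(E)=1, enqueue
  process D: level=0
    D->F: in-degree(F)=0, level(F)=1, enqueue
  process H: level=0
    H->B: in-degree(B)=0, level(B)=1, enqueue
    H->G: in-degree(G)=0, level(G)=1, enqueue
  process A: level=1
  process E: level=1
  process F: level=1
  process B: level=1
  process G: level=1
All levels: A:1, B:1, C:0, D:0, E:1, F:1, G:1, H:0

Answer: A:1, B:1, C:0, D:0, E:1, F:1, G:1, H:0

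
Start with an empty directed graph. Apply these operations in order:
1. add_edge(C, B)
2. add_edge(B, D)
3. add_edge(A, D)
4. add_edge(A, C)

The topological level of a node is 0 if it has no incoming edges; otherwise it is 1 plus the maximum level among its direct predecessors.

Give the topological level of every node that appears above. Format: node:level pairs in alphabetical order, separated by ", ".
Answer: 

Answer: A:0, B:2, C:1, D:3

Derivation:
Op 1: add_edge(C, B). Edges now: 1
Op 2: add_edge(B, D). Edges now: 2
Op 3: add_edge(A, D). Edges now: 3
Op 4: add_edge(A, C). Edges now: 4
Compute levels (Kahn BFS):
  sources (in-degree 0): A
  process A: level=0
    A->C: in-degree(C)=0, level(C)=1, enqueue
    A->D: in-degree(D)=1, level(D)>=1
  process C: level=1
    C->B: in-degree(B)=0, level(B)=2, enqueue
  process B: level=2
    B->D: in-degree(D)=0, level(D)=3, enqueue
  process D: level=3
All levels: A:0, B:2, C:1, D:3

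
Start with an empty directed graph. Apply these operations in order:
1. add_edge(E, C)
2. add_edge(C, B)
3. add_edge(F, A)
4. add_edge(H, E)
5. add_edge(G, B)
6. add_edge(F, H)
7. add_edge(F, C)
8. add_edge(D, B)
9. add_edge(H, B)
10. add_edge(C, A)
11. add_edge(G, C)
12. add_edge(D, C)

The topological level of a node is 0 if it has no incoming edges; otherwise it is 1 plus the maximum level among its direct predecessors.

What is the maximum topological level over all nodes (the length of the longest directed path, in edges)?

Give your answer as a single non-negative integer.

Op 1: add_edge(E, C). Edges now: 1
Op 2: add_edge(C, B). Edges now: 2
Op 3: add_edge(F, A). Edges now: 3
Op 4: add_edge(H, E). Edges now: 4
Op 5: add_edge(G, B). Edges now: 5
Op 6: add_edge(F, H). Edges now: 6
Op 7: add_edge(F, C). Edges now: 7
Op 8: add_edge(D, B). Edges now: 8
Op 9: add_edge(H, B). Edges now: 9
Op 10: add_edge(C, A). Edges now: 10
Op 11: add_edge(G, C). Edges now: 11
Op 12: add_edge(D, C). Edges now: 12
Compute levels (Kahn BFS):
  sources (in-degree 0): D, F, G
  process D: level=0
    D->B: in-degree(B)=3, level(B)>=1
    D->C: in-degree(C)=3, level(C)>=1
  process F: level=0
    F->A: in-degree(A)=1, level(A)>=1
    F->C: in-degree(C)=2, level(C)>=1
    F->H: in-degree(H)=0, level(H)=1, enqueue
  process G: level=0
    G->B: in-degree(B)=2, level(B)>=1
    G->C: in-degree(C)=1, level(C)>=1
  process H: level=1
    H->B: in-degree(B)=1, level(B)>=2
    H->E: in-degree(E)=0, level(E)=2, enqueue
  process E: level=2
    E->C: in-degree(C)=0, level(C)=3, enqueue
  process C: level=3
    C->A: in-degree(A)=0, level(A)=4, enqueue
    C->B: in-degree(B)=0, level(B)=4, enqueue
  process A: level=4
  process B: level=4
All levels: A:4, B:4, C:3, D:0, E:2, F:0, G:0, H:1
max level = 4

Answer: 4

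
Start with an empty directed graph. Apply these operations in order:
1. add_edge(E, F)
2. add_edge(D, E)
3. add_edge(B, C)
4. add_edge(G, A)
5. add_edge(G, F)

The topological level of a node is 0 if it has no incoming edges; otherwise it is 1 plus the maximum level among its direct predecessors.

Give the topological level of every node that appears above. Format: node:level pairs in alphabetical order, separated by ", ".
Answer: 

Op 1: add_edge(E, F). Edges now: 1
Op 2: add_edge(D, E). Edges now: 2
Op 3: add_edge(B, C). Edges now: 3
Op 4: add_edge(G, A). Edges now: 4
Op 5: add_edge(G, F). Edges now: 5
Compute levels (Kahn BFS):
  sources (in-degree 0): B, D, G
  process B: level=0
    B->C: in-degree(C)=0, level(C)=1, enqueue
  process D: level=0
    D->E: in-degree(E)=0, level(E)=1, enqueue
  process G: level=0
    G->A: in-degree(A)=0, level(A)=1, enqueue
    G->F: in-degree(F)=1, level(F)>=1
  process C: level=1
  process E: level=1
    E->F: in-degree(F)=0, level(F)=2, enqueue
  process A: level=1
  process F: level=2
All levels: A:1, B:0, C:1, D:0, E:1, F:2, G:0

Answer: A:1, B:0, C:1, D:0, E:1, F:2, G:0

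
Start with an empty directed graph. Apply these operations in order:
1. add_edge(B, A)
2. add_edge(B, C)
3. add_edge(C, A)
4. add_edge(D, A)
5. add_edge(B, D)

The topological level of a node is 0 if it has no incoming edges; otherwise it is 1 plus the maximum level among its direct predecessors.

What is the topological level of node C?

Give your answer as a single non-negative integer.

Answer: 1

Derivation:
Op 1: add_edge(B, A). Edges now: 1
Op 2: add_edge(B, C). Edges now: 2
Op 3: add_edge(C, A). Edges now: 3
Op 4: add_edge(D, A). Edges now: 4
Op 5: add_edge(B, D). Edges now: 5
Compute levels (Kahn BFS):
  sources (in-degree 0): B
  process B: level=0
    B->A: in-degree(A)=2, level(A)>=1
    B->C: in-degree(C)=0, level(C)=1, enqueue
    B->D: in-degree(D)=0, level(D)=1, enqueue
  process C: level=1
    C->A: in-degree(A)=1, level(A)>=2
  process D: level=1
    D->A: in-degree(A)=0, level(A)=2, enqueue
  process A: level=2
All levels: A:2, B:0, C:1, D:1
level(C) = 1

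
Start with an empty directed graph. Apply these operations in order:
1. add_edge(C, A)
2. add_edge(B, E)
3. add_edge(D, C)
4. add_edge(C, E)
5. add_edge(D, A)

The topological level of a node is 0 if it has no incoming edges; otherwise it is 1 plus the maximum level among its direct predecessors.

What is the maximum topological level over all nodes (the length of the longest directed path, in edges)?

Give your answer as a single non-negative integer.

Op 1: add_edge(C, A). Edges now: 1
Op 2: add_edge(B, E). Edges now: 2
Op 3: add_edge(D, C). Edges now: 3
Op 4: add_edge(C, E). Edges now: 4
Op 5: add_edge(D, A). Edges now: 5
Compute levels (Kahn BFS):
  sources (in-degree 0): B, D
  process B: level=0
    B->E: in-degree(E)=1, level(E)>=1
  process D: level=0
    D->A: in-degree(A)=1, level(A)>=1
    D->C: in-degree(C)=0, level(C)=1, enqueue
  process C: level=1
    C->A: in-degree(A)=0, level(A)=2, enqueue
    C->E: in-degree(E)=0, level(E)=2, enqueue
  process A: level=2
  process E: level=2
All levels: A:2, B:0, C:1, D:0, E:2
max level = 2

Answer: 2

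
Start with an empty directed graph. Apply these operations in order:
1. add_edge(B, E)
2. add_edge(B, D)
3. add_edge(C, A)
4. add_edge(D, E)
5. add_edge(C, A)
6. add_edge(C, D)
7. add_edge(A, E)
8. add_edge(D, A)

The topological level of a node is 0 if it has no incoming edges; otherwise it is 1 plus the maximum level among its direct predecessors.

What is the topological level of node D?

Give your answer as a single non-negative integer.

Op 1: add_edge(B, E). Edges now: 1
Op 2: add_edge(B, D). Edges now: 2
Op 3: add_edge(C, A). Edges now: 3
Op 4: add_edge(D, E). Edges now: 4
Op 5: add_edge(C, A) (duplicate, no change). Edges now: 4
Op 6: add_edge(C, D). Edges now: 5
Op 7: add_edge(A, E). Edges now: 6
Op 8: add_edge(D, A). Edges now: 7
Compute levels (Kahn BFS):
  sources (in-degree 0): B, C
  process B: level=0
    B->D: in-degree(D)=1, level(D)>=1
    B->E: in-degree(E)=2, level(E)>=1
  process C: level=0
    C->A: in-degree(A)=1, level(A)>=1
    C->D: in-degree(D)=0, level(D)=1, enqueue
  process D: level=1
    D->A: in-degree(A)=0, level(A)=2, enqueue
    D->E: in-degree(E)=1, level(E)>=2
  process A: level=2
    A->E: in-degree(E)=0, level(E)=3, enqueue
  process E: level=3
All levels: A:2, B:0, C:0, D:1, E:3
level(D) = 1

Answer: 1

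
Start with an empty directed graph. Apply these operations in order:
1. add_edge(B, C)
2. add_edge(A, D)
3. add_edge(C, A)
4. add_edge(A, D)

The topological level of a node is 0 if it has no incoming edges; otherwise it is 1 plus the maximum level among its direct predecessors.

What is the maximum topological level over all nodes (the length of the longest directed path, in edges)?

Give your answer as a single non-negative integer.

Op 1: add_edge(B, C). Edges now: 1
Op 2: add_edge(A, D). Edges now: 2
Op 3: add_edge(C, A). Edges now: 3
Op 4: add_edge(A, D) (duplicate, no change). Edges now: 3
Compute levels (Kahn BFS):
  sources (in-degree 0): B
  process B: level=0
    B->C: in-degree(C)=0, level(C)=1, enqueue
  process C: level=1
    C->A: in-degree(A)=0, level(A)=2, enqueue
  process A: level=2
    A->D: in-degree(D)=0, level(D)=3, enqueue
  process D: level=3
All levels: A:2, B:0, C:1, D:3
max level = 3

Answer: 3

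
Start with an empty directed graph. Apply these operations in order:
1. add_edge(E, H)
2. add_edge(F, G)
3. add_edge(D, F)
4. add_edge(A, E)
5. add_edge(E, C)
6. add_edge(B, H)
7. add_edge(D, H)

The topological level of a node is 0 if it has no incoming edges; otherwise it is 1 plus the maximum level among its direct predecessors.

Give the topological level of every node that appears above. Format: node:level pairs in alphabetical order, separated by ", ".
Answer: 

Answer: A:0, B:0, C:2, D:0, E:1, F:1, G:2, H:2

Derivation:
Op 1: add_edge(E, H). Edges now: 1
Op 2: add_edge(F, G). Edges now: 2
Op 3: add_edge(D, F). Edges now: 3
Op 4: add_edge(A, E). Edges now: 4
Op 5: add_edge(E, C). Edges now: 5
Op 6: add_edge(B, H). Edges now: 6
Op 7: add_edge(D, H). Edges now: 7
Compute levels (Kahn BFS):
  sources (in-degree 0): A, B, D
  process A: level=0
    A->E: in-degree(E)=0, level(E)=1, enqueue
  process B: level=0
    B->H: in-degree(H)=2, level(H)>=1
  process D: level=0
    D->F: in-degree(F)=0, level(F)=1, enqueue
    D->H: in-degree(H)=1, level(H)>=1
  process E: level=1
    E->C: in-degree(C)=0, level(C)=2, enqueue
    E->H: in-degree(H)=0, level(H)=2, enqueue
  process F: level=1
    F->G: in-degree(G)=0, level(G)=2, enqueue
  process C: level=2
  process H: level=2
  process G: level=2
All levels: A:0, B:0, C:2, D:0, E:1, F:1, G:2, H:2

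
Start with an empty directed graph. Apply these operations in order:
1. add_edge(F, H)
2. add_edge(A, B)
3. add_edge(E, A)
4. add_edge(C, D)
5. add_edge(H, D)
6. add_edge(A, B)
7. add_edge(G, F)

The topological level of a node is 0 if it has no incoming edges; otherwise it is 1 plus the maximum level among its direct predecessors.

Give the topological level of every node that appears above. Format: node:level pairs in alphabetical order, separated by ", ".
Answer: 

Answer: A:1, B:2, C:0, D:3, E:0, F:1, G:0, H:2

Derivation:
Op 1: add_edge(F, H). Edges now: 1
Op 2: add_edge(A, B). Edges now: 2
Op 3: add_edge(E, A). Edges now: 3
Op 4: add_edge(C, D). Edges now: 4
Op 5: add_edge(H, D). Edges now: 5
Op 6: add_edge(A, B) (duplicate, no change). Edges now: 5
Op 7: add_edge(G, F). Edges now: 6
Compute levels (Kahn BFS):
  sources (in-degree 0): C, E, G
  process C: level=0
    C->D: in-degree(D)=1, level(D)>=1
  process E: level=0
    E->A: in-degree(A)=0, level(A)=1, enqueue
  process G: level=0
    G->F: in-degree(F)=0, level(F)=1, enqueue
  process A: level=1
    A->B: in-degree(B)=0, level(B)=2, enqueue
  process F: level=1
    F->H: in-degree(H)=0, level(H)=2, enqueue
  process B: level=2
  process H: level=2
    H->D: in-degree(D)=0, level(D)=3, enqueue
  process D: level=3
All levels: A:1, B:2, C:0, D:3, E:0, F:1, G:0, H:2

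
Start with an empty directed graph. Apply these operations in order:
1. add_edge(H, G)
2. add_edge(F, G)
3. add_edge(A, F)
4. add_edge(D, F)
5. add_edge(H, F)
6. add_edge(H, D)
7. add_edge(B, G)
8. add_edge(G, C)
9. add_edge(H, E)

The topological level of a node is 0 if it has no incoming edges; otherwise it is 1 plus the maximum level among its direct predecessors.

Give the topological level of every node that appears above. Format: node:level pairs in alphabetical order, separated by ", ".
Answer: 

Op 1: add_edge(H, G). Edges now: 1
Op 2: add_edge(F, G). Edges now: 2
Op 3: add_edge(A, F). Edges now: 3
Op 4: add_edge(D, F). Edges now: 4
Op 5: add_edge(H, F). Edges now: 5
Op 6: add_edge(H, D). Edges now: 6
Op 7: add_edge(B, G). Edges now: 7
Op 8: add_edge(G, C). Edges now: 8
Op 9: add_edge(H, E). Edges now: 9
Compute levels (Kahn BFS):
  sources (in-degree 0): A, B, H
  process A: level=0
    A->F: in-degree(F)=2, level(F)>=1
  process B: level=0
    B->G: in-degree(G)=2, level(G)>=1
  process H: level=0
    H->D: in-degree(D)=0, level(D)=1, enqueue
    H->E: in-degree(E)=0, level(E)=1, enqueue
    H->F: in-degree(F)=1, level(F)>=1
    H->G: in-degree(G)=1, level(G)>=1
  process D: level=1
    D->F: in-degree(F)=0, level(F)=2, enqueue
  process E: level=1
  process F: level=2
    F->G: in-degree(G)=0, level(G)=3, enqueue
  process G: level=3
    G->C: in-degree(C)=0, level(C)=4, enqueue
  process C: level=4
All levels: A:0, B:0, C:4, D:1, E:1, F:2, G:3, H:0

Answer: A:0, B:0, C:4, D:1, E:1, F:2, G:3, H:0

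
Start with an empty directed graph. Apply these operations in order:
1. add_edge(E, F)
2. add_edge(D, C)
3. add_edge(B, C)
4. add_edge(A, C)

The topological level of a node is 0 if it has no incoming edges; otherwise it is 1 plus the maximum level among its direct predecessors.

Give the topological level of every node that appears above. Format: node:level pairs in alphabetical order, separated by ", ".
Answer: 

Answer: A:0, B:0, C:1, D:0, E:0, F:1

Derivation:
Op 1: add_edge(E, F). Edges now: 1
Op 2: add_edge(D, C). Edges now: 2
Op 3: add_edge(B, C). Edges now: 3
Op 4: add_edge(A, C). Edges now: 4
Compute levels (Kahn BFS):
  sources (in-degree 0): A, B, D, E
  process A: level=0
    A->C: in-degree(C)=2, level(C)>=1
  process B: level=0
    B->C: in-degree(C)=1, level(C)>=1
  process D: level=0
    D->C: in-degree(C)=0, level(C)=1, enqueue
  process E: level=0
    E->F: in-degree(F)=0, level(F)=1, enqueue
  process C: level=1
  process F: level=1
All levels: A:0, B:0, C:1, D:0, E:0, F:1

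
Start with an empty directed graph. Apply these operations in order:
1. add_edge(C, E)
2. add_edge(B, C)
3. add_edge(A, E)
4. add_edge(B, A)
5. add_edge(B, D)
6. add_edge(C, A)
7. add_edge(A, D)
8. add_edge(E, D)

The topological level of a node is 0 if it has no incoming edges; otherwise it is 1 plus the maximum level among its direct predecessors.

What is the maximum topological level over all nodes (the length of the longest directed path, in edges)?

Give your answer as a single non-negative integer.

Op 1: add_edge(C, E). Edges now: 1
Op 2: add_edge(B, C). Edges now: 2
Op 3: add_edge(A, E). Edges now: 3
Op 4: add_edge(B, A). Edges now: 4
Op 5: add_edge(B, D). Edges now: 5
Op 6: add_edge(C, A). Edges now: 6
Op 7: add_edge(A, D). Edges now: 7
Op 8: add_edge(E, D). Edges now: 8
Compute levels (Kahn BFS):
  sources (in-degree 0): B
  process B: level=0
    B->A: in-degree(A)=1, level(A)>=1
    B->C: in-degree(C)=0, level(C)=1, enqueue
    B->D: in-degree(D)=2, level(D)>=1
  process C: level=1
    C->A: in-degree(A)=0, level(A)=2, enqueue
    C->E: in-degree(E)=1, level(E)>=2
  process A: level=2
    A->D: in-degree(D)=1, level(D)>=3
    A->E: in-degree(E)=0, level(E)=3, enqueue
  process E: level=3
    E->D: in-degree(D)=0, level(D)=4, enqueue
  process D: level=4
All levels: A:2, B:0, C:1, D:4, E:3
max level = 4

Answer: 4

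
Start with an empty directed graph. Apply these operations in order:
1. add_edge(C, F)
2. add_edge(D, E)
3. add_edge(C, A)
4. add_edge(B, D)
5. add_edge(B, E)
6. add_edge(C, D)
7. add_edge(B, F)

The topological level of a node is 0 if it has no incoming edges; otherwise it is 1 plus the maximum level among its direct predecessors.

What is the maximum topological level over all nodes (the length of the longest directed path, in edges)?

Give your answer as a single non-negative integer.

Op 1: add_edge(C, F). Edges now: 1
Op 2: add_edge(D, E). Edges now: 2
Op 3: add_edge(C, A). Edges now: 3
Op 4: add_edge(B, D). Edges now: 4
Op 5: add_edge(B, E). Edges now: 5
Op 6: add_edge(C, D). Edges now: 6
Op 7: add_edge(B, F). Edges now: 7
Compute levels (Kahn BFS):
  sources (in-degree 0): B, C
  process B: level=0
    B->D: in-degree(D)=1, level(D)>=1
    B->E: in-degree(E)=1, level(E)>=1
    B->F: in-degree(F)=1, level(F)>=1
  process C: level=0
    C->A: in-degree(A)=0, level(A)=1, enqueue
    C->D: in-degree(D)=0, level(D)=1, enqueue
    C->F: in-degree(F)=0, level(F)=1, enqueue
  process A: level=1
  process D: level=1
    D->E: in-degree(E)=0, level(E)=2, enqueue
  process F: level=1
  process E: level=2
All levels: A:1, B:0, C:0, D:1, E:2, F:1
max level = 2

Answer: 2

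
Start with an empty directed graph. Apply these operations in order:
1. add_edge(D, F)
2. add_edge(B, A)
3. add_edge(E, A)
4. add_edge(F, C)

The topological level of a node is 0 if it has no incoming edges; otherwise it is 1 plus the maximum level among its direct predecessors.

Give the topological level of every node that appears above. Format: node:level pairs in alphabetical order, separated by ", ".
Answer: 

Op 1: add_edge(D, F). Edges now: 1
Op 2: add_edge(B, A). Edges now: 2
Op 3: add_edge(E, A). Edges now: 3
Op 4: add_edge(F, C). Edges now: 4
Compute levels (Kahn BFS):
  sources (in-degree 0): B, D, E
  process B: level=0
    B->A: in-degree(A)=1, level(A)>=1
  process D: level=0
    D->F: in-degree(F)=0, level(F)=1, enqueue
  process E: level=0
    E->A: in-degree(A)=0, level(A)=1, enqueue
  process F: level=1
    F->C: in-degree(C)=0, level(C)=2, enqueue
  process A: level=1
  process C: level=2
All levels: A:1, B:0, C:2, D:0, E:0, F:1

Answer: A:1, B:0, C:2, D:0, E:0, F:1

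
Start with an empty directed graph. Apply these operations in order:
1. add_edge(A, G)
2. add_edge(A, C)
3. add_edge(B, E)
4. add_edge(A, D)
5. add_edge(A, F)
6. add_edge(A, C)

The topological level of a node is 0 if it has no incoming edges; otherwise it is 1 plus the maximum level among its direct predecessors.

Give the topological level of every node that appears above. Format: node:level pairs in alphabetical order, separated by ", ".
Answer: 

Answer: A:0, B:0, C:1, D:1, E:1, F:1, G:1

Derivation:
Op 1: add_edge(A, G). Edges now: 1
Op 2: add_edge(A, C). Edges now: 2
Op 3: add_edge(B, E). Edges now: 3
Op 4: add_edge(A, D). Edges now: 4
Op 5: add_edge(A, F). Edges now: 5
Op 6: add_edge(A, C) (duplicate, no change). Edges now: 5
Compute levels (Kahn BFS):
  sources (in-degree 0): A, B
  process A: level=0
    A->C: in-degree(C)=0, level(C)=1, enqueue
    A->D: in-degree(D)=0, level(D)=1, enqueue
    A->F: in-degree(F)=0, level(F)=1, enqueue
    A->G: in-degree(G)=0, level(G)=1, enqueue
  process B: level=0
    B->E: in-degree(E)=0, level(E)=1, enqueue
  process C: level=1
  process D: level=1
  process F: level=1
  process G: level=1
  process E: level=1
All levels: A:0, B:0, C:1, D:1, E:1, F:1, G:1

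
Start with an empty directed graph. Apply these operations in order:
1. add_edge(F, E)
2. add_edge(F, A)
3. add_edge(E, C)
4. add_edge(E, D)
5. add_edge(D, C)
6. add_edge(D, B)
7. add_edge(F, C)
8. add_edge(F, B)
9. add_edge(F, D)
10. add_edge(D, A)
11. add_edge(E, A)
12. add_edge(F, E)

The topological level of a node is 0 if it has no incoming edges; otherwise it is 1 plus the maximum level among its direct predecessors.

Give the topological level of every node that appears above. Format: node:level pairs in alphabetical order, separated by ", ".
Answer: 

Answer: A:3, B:3, C:3, D:2, E:1, F:0

Derivation:
Op 1: add_edge(F, E). Edges now: 1
Op 2: add_edge(F, A). Edges now: 2
Op 3: add_edge(E, C). Edges now: 3
Op 4: add_edge(E, D). Edges now: 4
Op 5: add_edge(D, C). Edges now: 5
Op 6: add_edge(D, B). Edges now: 6
Op 7: add_edge(F, C). Edges now: 7
Op 8: add_edge(F, B). Edges now: 8
Op 9: add_edge(F, D). Edges now: 9
Op 10: add_edge(D, A). Edges now: 10
Op 11: add_edge(E, A). Edges now: 11
Op 12: add_edge(F, E) (duplicate, no change). Edges now: 11
Compute levels (Kahn BFS):
  sources (in-degree 0): F
  process F: level=0
    F->A: in-degree(A)=2, level(A)>=1
    F->B: in-degree(B)=1, level(B)>=1
    F->C: in-degree(C)=2, level(C)>=1
    F->D: in-degree(D)=1, level(D)>=1
    F->E: in-degree(E)=0, level(E)=1, enqueue
  process E: level=1
    E->A: in-degree(A)=1, level(A)>=2
    E->C: in-degree(C)=1, level(C)>=2
    E->D: in-degree(D)=0, level(D)=2, enqueue
  process D: level=2
    D->A: in-degree(A)=0, level(A)=3, enqueue
    D->B: in-degree(B)=0, level(B)=3, enqueue
    D->C: in-degree(C)=0, level(C)=3, enqueue
  process A: level=3
  process B: level=3
  process C: level=3
All levels: A:3, B:3, C:3, D:2, E:1, F:0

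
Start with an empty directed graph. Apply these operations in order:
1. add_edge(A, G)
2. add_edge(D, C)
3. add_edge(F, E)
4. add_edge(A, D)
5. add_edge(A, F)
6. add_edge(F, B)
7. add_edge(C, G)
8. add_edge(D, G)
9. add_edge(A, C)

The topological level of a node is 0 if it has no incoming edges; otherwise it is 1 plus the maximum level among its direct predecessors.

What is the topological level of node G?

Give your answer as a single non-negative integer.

Op 1: add_edge(A, G). Edges now: 1
Op 2: add_edge(D, C). Edges now: 2
Op 3: add_edge(F, E). Edges now: 3
Op 4: add_edge(A, D). Edges now: 4
Op 5: add_edge(A, F). Edges now: 5
Op 6: add_edge(F, B). Edges now: 6
Op 7: add_edge(C, G). Edges now: 7
Op 8: add_edge(D, G). Edges now: 8
Op 9: add_edge(A, C). Edges now: 9
Compute levels (Kahn BFS):
  sources (in-degree 0): A
  process A: level=0
    A->C: in-degree(C)=1, level(C)>=1
    A->D: in-degree(D)=0, level(D)=1, enqueue
    A->F: in-degree(F)=0, level(F)=1, enqueue
    A->G: in-degree(G)=2, level(G)>=1
  process D: level=1
    D->C: in-degree(C)=0, level(C)=2, enqueue
    D->G: in-degree(G)=1, level(G)>=2
  process F: level=1
    F->B: in-degree(B)=0, level(B)=2, enqueue
    F->E: in-degree(E)=0, level(E)=2, enqueue
  process C: level=2
    C->G: in-degree(G)=0, level(G)=3, enqueue
  process B: level=2
  process E: level=2
  process G: level=3
All levels: A:0, B:2, C:2, D:1, E:2, F:1, G:3
level(G) = 3

Answer: 3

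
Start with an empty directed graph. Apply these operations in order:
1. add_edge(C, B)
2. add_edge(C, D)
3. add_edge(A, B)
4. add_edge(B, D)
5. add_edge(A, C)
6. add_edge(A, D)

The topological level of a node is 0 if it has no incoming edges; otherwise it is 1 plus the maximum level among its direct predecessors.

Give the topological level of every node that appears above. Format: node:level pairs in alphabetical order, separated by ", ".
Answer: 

Answer: A:0, B:2, C:1, D:3

Derivation:
Op 1: add_edge(C, B). Edges now: 1
Op 2: add_edge(C, D). Edges now: 2
Op 3: add_edge(A, B). Edges now: 3
Op 4: add_edge(B, D). Edges now: 4
Op 5: add_edge(A, C). Edges now: 5
Op 6: add_edge(A, D). Edges now: 6
Compute levels (Kahn BFS):
  sources (in-degree 0): A
  process A: level=0
    A->B: in-degree(B)=1, level(B)>=1
    A->C: in-degree(C)=0, level(C)=1, enqueue
    A->D: in-degree(D)=2, level(D)>=1
  process C: level=1
    C->B: in-degree(B)=0, level(B)=2, enqueue
    C->D: in-degree(D)=1, level(D)>=2
  process B: level=2
    B->D: in-degree(D)=0, level(D)=3, enqueue
  process D: level=3
All levels: A:0, B:2, C:1, D:3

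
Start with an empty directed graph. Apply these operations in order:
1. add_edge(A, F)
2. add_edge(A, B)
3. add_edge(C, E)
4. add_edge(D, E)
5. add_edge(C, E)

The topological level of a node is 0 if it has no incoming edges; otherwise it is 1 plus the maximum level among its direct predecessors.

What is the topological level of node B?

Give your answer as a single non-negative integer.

Op 1: add_edge(A, F). Edges now: 1
Op 2: add_edge(A, B). Edges now: 2
Op 3: add_edge(C, E). Edges now: 3
Op 4: add_edge(D, E). Edges now: 4
Op 5: add_edge(C, E) (duplicate, no change). Edges now: 4
Compute levels (Kahn BFS):
  sources (in-degree 0): A, C, D
  process A: level=0
    A->B: in-degree(B)=0, level(B)=1, enqueue
    A->F: in-degree(F)=0, level(F)=1, enqueue
  process C: level=0
    C->E: in-degree(E)=1, level(E)>=1
  process D: level=0
    D->E: in-degree(E)=0, level(E)=1, enqueue
  process B: level=1
  process F: level=1
  process E: level=1
All levels: A:0, B:1, C:0, D:0, E:1, F:1
level(B) = 1

Answer: 1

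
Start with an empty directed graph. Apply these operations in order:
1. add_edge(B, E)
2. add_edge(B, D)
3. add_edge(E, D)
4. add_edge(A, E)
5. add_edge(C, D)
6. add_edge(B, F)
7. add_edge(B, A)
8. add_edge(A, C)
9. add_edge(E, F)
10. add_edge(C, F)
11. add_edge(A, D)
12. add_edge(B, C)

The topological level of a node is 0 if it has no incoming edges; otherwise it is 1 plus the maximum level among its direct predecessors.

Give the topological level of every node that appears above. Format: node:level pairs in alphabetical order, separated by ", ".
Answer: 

Op 1: add_edge(B, E). Edges now: 1
Op 2: add_edge(B, D). Edges now: 2
Op 3: add_edge(E, D). Edges now: 3
Op 4: add_edge(A, E). Edges now: 4
Op 5: add_edge(C, D). Edges now: 5
Op 6: add_edge(B, F). Edges now: 6
Op 7: add_edge(B, A). Edges now: 7
Op 8: add_edge(A, C). Edges now: 8
Op 9: add_edge(E, F). Edges now: 9
Op 10: add_edge(C, F). Edges now: 10
Op 11: add_edge(A, D). Edges now: 11
Op 12: add_edge(B, C). Edges now: 12
Compute levels (Kahn BFS):
  sources (in-degree 0): B
  process B: level=0
    B->A: in-degree(A)=0, level(A)=1, enqueue
    B->C: in-degree(C)=1, level(C)>=1
    B->D: in-degree(D)=3, level(D)>=1
    B->E: in-degree(E)=1, level(E)>=1
    B->F: in-degree(F)=2, level(F)>=1
  process A: level=1
    A->C: in-degree(C)=0, level(C)=2, enqueue
    A->D: in-degree(D)=2, level(D)>=2
    A->E: in-degree(E)=0, level(E)=2, enqueue
  process C: level=2
    C->D: in-degree(D)=1, level(D)>=3
    C->F: in-degree(F)=1, level(F)>=3
  process E: level=2
    E->D: in-degree(D)=0, level(D)=3, enqueue
    E->F: in-degree(F)=0, level(F)=3, enqueue
  process D: level=3
  process F: level=3
All levels: A:1, B:0, C:2, D:3, E:2, F:3

Answer: A:1, B:0, C:2, D:3, E:2, F:3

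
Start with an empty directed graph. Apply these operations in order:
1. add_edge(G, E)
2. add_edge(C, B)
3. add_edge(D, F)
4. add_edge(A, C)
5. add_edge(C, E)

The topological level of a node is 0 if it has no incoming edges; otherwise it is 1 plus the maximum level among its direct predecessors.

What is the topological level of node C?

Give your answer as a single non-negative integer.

Answer: 1

Derivation:
Op 1: add_edge(G, E). Edges now: 1
Op 2: add_edge(C, B). Edges now: 2
Op 3: add_edge(D, F). Edges now: 3
Op 4: add_edge(A, C). Edges now: 4
Op 5: add_edge(C, E). Edges now: 5
Compute levels (Kahn BFS):
  sources (in-degree 0): A, D, G
  process A: level=0
    A->C: in-degree(C)=0, level(C)=1, enqueue
  process D: level=0
    D->F: in-degree(F)=0, level(F)=1, enqueue
  process G: level=0
    G->E: in-degree(E)=1, level(E)>=1
  process C: level=1
    C->B: in-degree(B)=0, level(B)=2, enqueue
    C->E: in-degree(E)=0, level(E)=2, enqueue
  process F: level=1
  process B: level=2
  process E: level=2
All levels: A:0, B:2, C:1, D:0, E:2, F:1, G:0
level(C) = 1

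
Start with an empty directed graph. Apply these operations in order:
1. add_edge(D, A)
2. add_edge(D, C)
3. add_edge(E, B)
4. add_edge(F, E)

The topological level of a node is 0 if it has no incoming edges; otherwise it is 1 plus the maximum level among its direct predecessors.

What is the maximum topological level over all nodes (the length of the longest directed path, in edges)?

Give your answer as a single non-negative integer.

Answer: 2

Derivation:
Op 1: add_edge(D, A). Edges now: 1
Op 2: add_edge(D, C). Edges now: 2
Op 3: add_edge(E, B). Edges now: 3
Op 4: add_edge(F, E). Edges now: 4
Compute levels (Kahn BFS):
  sources (in-degree 0): D, F
  process D: level=0
    D->A: in-degree(A)=0, level(A)=1, enqueue
    D->C: in-degree(C)=0, level(C)=1, enqueue
  process F: level=0
    F->E: in-degree(E)=0, level(E)=1, enqueue
  process A: level=1
  process C: level=1
  process E: level=1
    E->B: in-degree(B)=0, level(B)=2, enqueue
  process B: level=2
All levels: A:1, B:2, C:1, D:0, E:1, F:0
max level = 2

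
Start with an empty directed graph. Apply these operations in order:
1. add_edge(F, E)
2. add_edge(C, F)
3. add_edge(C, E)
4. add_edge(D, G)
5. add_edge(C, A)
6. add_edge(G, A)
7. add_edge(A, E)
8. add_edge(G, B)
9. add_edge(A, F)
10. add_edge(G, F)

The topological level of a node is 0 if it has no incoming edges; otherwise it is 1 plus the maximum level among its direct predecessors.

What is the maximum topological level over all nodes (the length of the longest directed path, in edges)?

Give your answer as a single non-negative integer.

Answer: 4

Derivation:
Op 1: add_edge(F, E). Edges now: 1
Op 2: add_edge(C, F). Edges now: 2
Op 3: add_edge(C, E). Edges now: 3
Op 4: add_edge(D, G). Edges now: 4
Op 5: add_edge(C, A). Edges now: 5
Op 6: add_edge(G, A). Edges now: 6
Op 7: add_edge(A, E). Edges now: 7
Op 8: add_edge(G, B). Edges now: 8
Op 9: add_edge(A, F). Edges now: 9
Op 10: add_edge(G, F). Edges now: 10
Compute levels (Kahn BFS):
  sources (in-degree 0): C, D
  process C: level=0
    C->A: in-degree(A)=1, level(A)>=1
    C->E: in-degree(E)=2, level(E)>=1
    C->F: in-degree(F)=2, level(F)>=1
  process D: level=0
    D->G: in-degree(G)=0, level(G)=1, enqueue
  process G: level=1
    G->A: in-degree(A)=0, level(A)=2, enqueue
    G->B: in-degree(B)=0, level(B)=2, enqueue
    G->F: in-degree(F)=1, level(F)>=2
  process A: level=2
    A->E: in-degree(E)=1, level(E)>=3
    A->F: in-degree(F)=0, level(F)=3, enqueue
  process B: level=2
  process F: level=3
    F->E: in-degree(E)=0, level(E)=4, enqueue
  process E: level=4
All levels: A:2, B:2, C:0, D:0, E:4, F:3, G:1
max level = 4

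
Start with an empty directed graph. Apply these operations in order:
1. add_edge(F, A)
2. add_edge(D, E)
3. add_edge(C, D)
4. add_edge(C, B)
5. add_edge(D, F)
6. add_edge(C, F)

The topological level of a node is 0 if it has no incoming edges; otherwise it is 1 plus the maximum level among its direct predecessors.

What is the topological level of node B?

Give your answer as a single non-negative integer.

Op 1: add_edge(F, A). Edges now: 1
Op 2: add_edge(D, E). Edges now: 2
Op 3: add_edge(C, D). Edges now: 3
Op 4: add_edge(C, B). Edges now: 4
Op 5: add_edge(D, F). Edges now: 5
Op 6: add_edge(C, F). Edges now: 6
Compute levels (Kahn BFS):
  sources (in-degree 0): C
  process C: level=0
    C->B: in-degree(B)=0, level(B)=1, enqueue
    C->D: in-degree(D)=0, level(D)=1, enqueue
    C->F: in-degree(F)=1, level(F)>=1
  process B: level=1
  process D: level=1
    D->E: in-degree(E)=0, level(E)=2, enqueue
    D->F: in-degree(F)=0, level(F)=2, enqueue
  process E: level=2
  process F: level=2
    F->A: in-degree(A)=0, level(A)=3, enqueue
  process A: level=3
All levels: A:3, B:1, C:0, D:1, E:2, F:2
level(B) = 1

Answer: 1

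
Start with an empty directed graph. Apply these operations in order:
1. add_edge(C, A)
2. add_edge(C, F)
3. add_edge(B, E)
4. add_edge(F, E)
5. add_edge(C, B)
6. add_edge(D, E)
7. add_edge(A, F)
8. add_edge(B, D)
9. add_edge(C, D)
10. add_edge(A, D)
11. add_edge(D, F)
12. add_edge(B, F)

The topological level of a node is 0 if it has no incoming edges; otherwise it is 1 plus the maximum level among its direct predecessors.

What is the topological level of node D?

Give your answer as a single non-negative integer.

Op 1: add_edge(C, A). Edges now: 1
Op 2: add_edge(C, F). Edges now: 2
Op 3: add_edge(B, E). Edges now: 3
Op 4: add_edge(F, E). Edges now: 4
Op 5: add_edge(C, B). Edges now: 5
Op 6: add_edge(D, E). Edges now: 6
Op 7: add_edge(A, F). Edges now: 7
Op 8: add_edge(B, D). Edges now: 8
Op 9: add_edge(C, D). Edges now: 9
Op 10: add_edge(A, D). Edges now: 10
Op 11: add_edge(D, F). Edges now: 11
Op 12: add_edge(B, F). Edges now: 12
Compute levels (Kahn BFS):
  sources (in-degree 0): C
  process C: level=0
    C->A: in-degree(A)=0, level(A)=1, enqueue
    C->B: in-degree(B)=0, level(B)=1, enqueue
    C->D: in-degree(D)=2, level(D)>=1
    C->F: in-degree(F)=3, level(F)>=1
  process A: level=1
    A->D: in-degree(D)=1, level(D)>=2
    A->F: in-degree(F)=2, level(F)>=2
  process B: level=1
    B->D: in-degree(D)=0, level(D)=2, enqueue
    B->E: in-degree(E)=2, level(E)>=2
    B->F: in-degree(F)=1, level(F)>=2
  process D: level=2
    D->E: in-degree(E)=1, level(E)>=3
    D->F: in-degree(F)=0, level(F)=3, enqueue
  process F: level=3
    F->E: in-degree(E)=0, level(E)=4, enqueue
  process E: level=4
All levels: A:1, B:1, C:0, D:2, E:4, F:3
level(D) = 2

Answer: 2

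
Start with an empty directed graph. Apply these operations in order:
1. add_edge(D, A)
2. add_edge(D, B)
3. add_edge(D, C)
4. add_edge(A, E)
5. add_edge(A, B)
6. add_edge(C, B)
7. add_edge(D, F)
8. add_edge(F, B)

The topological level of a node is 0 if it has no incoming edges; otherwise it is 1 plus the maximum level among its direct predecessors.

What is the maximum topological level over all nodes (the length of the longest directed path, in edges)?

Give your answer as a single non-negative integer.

Answer: 2

Derivation:
Op 1: add_edge(D, A). Edges now: 1
Op 2: add_edge(D, B). Edges now: 2
Op 3: add_edge(D, C). Edges now: 3
Op 4: add_edge(A, E). Edges now: 4
Op 5: add_edge(A, B). Edges now: 5
Op 6: add_edge(C, B). Edges now: 6
Op 7: add_edge(D, F). Edges now: 7
Op 8: add_edge(F, B). Edges now: 8
Compute levels (Kahn BFS):
  sources (in-degree 0): D
  process D: level=0
    D->A: in-degree(A)=0, level(A)=1, enqueue
    D->B: in-degree(B)=3, level(B)>=1
    D->C: in-degree(C)=0, level(C)=1, enqueue
    D->F: in-degree(F)=0, level(F)=1, enqueue
  process A: level=1
    A->B: in-degree(B)=2, level(B)>=2
    A->E: in-degree(E)=0, level(E)=2, enqueue
  process C: level=1
    C->B: in-degree(B)=1, level(B)>=2
  process F: level=1
    F->B: in-degree(B)=0, level(B)=2, enqueue
  process E: level=2
  process B: level=2
All levels: A:1, B:2, C:1, D:0, E:2, F:1
max level = 2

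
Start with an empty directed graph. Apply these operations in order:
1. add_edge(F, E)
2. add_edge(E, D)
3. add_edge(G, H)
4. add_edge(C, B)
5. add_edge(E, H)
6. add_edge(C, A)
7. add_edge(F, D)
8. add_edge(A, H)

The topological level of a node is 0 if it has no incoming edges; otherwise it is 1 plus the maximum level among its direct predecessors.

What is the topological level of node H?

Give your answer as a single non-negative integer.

Answer: 2

Derivation:
Op 1: add_edge(F, E). Edges now: 1
Op 2: add_edge(E, D). Edges now: 2
Op 3: add_edge(G, H). Edges now: 3
Op 4: add_edge(C, B). Edges now: 4
Op 5: add_edge(E, H). Edges now: 5
Op 6: add_edge(C, A). Edges now: 6
Op 7: add_edge(F, D). Edges now: 7
Op 8: add_edge(A, H). Edges now: 8
Compute levels (Kahn BFS):
  sources (in-degree 0): C, F, G
  process C: level=0
    C->A: in-degree(A)=0, level(A)=1, enqueue
    C->B: in-degree(B)=0, level(B)=1, enqueue
  process F: level=0
    F->D: in-degree(D)=1, level(D)>=1
    F->E: in-degree(E)=0, level(E)=1, enqueue
  process G: level=0
    G->H: in-degree(H)=2, level(H)>=1
  process A: level=1
    A->H: in-degree(H)=1, level(H)>=2
  process B: level=1
  process E: level=1
    E->D: in-degree(D)=0, level(D)=2, enqueue
    E->H: in-degree(H)=0, level(H)=2, enqueue
  process D: level=2
  process H: level=2
All levels: A:1, B:1, C:0, D:2, E:1, F:0, G:0, H:2
level(H) = 2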